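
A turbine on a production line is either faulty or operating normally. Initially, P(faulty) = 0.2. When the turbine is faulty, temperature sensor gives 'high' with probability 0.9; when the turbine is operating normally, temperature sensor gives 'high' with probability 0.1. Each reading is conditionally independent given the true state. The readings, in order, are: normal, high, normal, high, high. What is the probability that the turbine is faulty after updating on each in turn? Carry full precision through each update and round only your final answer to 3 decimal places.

After 'normal': P(faulty) = 0.1·0.2000 / (0.1·0.2000 + 0.9·0.8000) ≈ 0.0270
After 'high': P(faulty) = 0.9·0.0270 / (0.9·0.0270 + 0.1·0.9730) ≈ 0.2000
After 'normal': P(faulty) = 0.1·0.2000 / (0.1·0.2000 + 0.9·0.8000) ≈ 0.0270
After 'high': P(faulty) = 0.9·0.0270 / (0.9·0.0270 + 0.1·0.9730) ≈ 0.2000
After 'high': P(faulty) = 0.9·0.2000 / (0.9·0.2000 + 0.1·0.8000) ≈ 0.6923

0.692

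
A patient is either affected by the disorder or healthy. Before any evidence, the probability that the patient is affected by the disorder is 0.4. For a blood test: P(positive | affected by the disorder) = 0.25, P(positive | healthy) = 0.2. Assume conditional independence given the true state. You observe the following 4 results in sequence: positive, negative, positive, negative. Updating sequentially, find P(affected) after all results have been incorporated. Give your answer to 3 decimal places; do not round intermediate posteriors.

0.478

Apply Bayes' rule sequentially, carrying P(affected) forward.
After 'positive': P(affected) = 0.25·0.4000 / (0.25·0.4000 + 0.2·0.6000) ≈ 0.4545
After 'negative': P(affected) = 0.75·0.4545 / (0.75·0.4545 + 0.8·0.5455) ≈ 0.4386
After 'positive': P(affected) = 0.25·0.4386 / (0.25·0.4386 + 0.2·0.5614) ≈ 0.4941
After 'negative': P(affected) = 0.75·0.4941 / (0.75·0.4941 + 0.8·0.5059) ≈ 0.4780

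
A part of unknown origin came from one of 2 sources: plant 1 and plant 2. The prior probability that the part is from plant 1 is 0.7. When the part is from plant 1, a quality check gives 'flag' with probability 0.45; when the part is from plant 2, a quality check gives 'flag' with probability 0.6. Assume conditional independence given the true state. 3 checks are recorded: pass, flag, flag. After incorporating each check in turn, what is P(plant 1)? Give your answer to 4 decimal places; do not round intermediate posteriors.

0.6435

After 'pass': P(plant 1) = 0.55·0.7000 / (0.55·0.7000 + 0.4·0.3000) ≈ 0.7624
After 'flag': P(plant 1) = 0.45·0.7624 / (0.45·0.7624 + 0.6·0.2376) ≈ 0.7064
After 'flag': P(plant 1) = 0.45·0.7064 / (0.45·0.7064 + 0.6·0.2936) ≈ 0.6435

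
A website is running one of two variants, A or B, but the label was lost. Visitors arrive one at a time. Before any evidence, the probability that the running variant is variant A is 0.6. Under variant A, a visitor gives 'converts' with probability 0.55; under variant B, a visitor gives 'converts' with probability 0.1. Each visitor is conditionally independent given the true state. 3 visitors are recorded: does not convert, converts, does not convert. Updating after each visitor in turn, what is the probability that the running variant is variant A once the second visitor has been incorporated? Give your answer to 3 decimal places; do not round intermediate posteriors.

After 'does not convert': P(A) = 0.45·0.6000 / (0.45·0.6000 + 0.9·0.4000) ≈ 0.4286
After 'converts': P(A) = 0.55·0.4286 / (0.55·0.4286 + 0.1·0.5714) ≈ 0.8049

0.805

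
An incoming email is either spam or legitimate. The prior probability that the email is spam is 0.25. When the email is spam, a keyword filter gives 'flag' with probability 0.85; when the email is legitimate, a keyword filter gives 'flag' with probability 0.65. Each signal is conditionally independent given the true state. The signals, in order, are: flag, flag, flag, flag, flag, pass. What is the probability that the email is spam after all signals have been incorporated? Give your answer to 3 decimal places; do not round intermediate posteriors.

After 'flag': P(spam) = 0.85·0.2500 / (0.85·0.2500 + 0.65·0.7500) ≈ 0.3036
After 'flag': P(spam) = 0.85·0.3036 / (0.85·0.3036 + 0.65·0.6964) ≈ 0.3631
After 'flag': P(spam) = 0.85·0.3631 / (0.85·0.3631 + 0.65·0.6369) ≈ 0.4271
After 'flag': P(spam) = 0.85·0.4271 / (0.85·0.4271 + 0.65·0.5729) ≈ 0.4936
After 'flag': P(spam) = 0.85·0.4936 / (0.85·0.4936 + 0.65·0.5064) ≈ 0.5604
After 'pass': P(spam) = 0.15·0.5604 / (0.15·0.5604 + 0.35·0.4396) ≈ 0.3533

0.353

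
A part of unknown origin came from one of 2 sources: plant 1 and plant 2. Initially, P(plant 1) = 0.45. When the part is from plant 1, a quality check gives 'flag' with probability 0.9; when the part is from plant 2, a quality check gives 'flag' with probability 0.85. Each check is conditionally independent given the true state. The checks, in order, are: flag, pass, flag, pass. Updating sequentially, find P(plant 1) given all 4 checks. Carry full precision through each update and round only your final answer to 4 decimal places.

0.2896

After 'flag': P(plant 1) = 0.9·0.4500 / (0.9·0.4500 + 0.85·0.5500) ≈ 0.4642
After 'pass': P(plant 1) = 0.1·0.4642 / (0.1·0.4642 + 0.15·0.5358) ≈ 0.3661
After 'flag': P(plant 1) = 0.9·0.3661 / (0.9·0.3661 + 0.85·0.6339) ≈ 0.3795
After 'pass': P(plant 1) = 0.1·0.3795 / (0.1·0.3795 + 0.15·0.6205) ≈ 0.2896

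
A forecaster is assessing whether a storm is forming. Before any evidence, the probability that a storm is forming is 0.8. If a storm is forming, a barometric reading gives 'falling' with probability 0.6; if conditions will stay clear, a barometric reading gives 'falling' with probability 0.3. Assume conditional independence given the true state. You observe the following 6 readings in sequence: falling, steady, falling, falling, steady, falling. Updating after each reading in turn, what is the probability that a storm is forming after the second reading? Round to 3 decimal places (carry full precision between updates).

After 'falling': P(storm) = 0.6·0.8000 / (0.6·0.8000 + 0.3·0.2000) ≈ 0.8889
After 'steady': P(storm) = 0.4·0.8889 / (0.4·0.8889 + 0.7·0.1111) ≈ 0.8205

0.821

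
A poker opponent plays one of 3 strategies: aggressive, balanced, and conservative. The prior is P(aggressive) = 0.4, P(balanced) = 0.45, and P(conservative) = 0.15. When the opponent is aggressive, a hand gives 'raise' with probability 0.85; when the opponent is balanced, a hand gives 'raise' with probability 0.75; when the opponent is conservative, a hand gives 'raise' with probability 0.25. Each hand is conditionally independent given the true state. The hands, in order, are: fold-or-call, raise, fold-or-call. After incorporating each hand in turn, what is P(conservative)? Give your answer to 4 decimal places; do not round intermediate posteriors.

Apply Bayes' rule sequentially, carrying P(conservative) forward.
After 'fold-or-call': normaliser = 0.15·0.4000 + 0.25·0.4500 + 0.75·0.1500; P(aggressive) ≈ 0.2105, P(balanced) ≈ 0.3947, P(conservative) ≈ 0.3947
After 'raise': normaliser = 0.85·0.2105 + 0.75·0.3947 + 0.25·0.3947; P(aggressive) ≈ 0.3119, P(balanced) ≈ 0.5161, P(conservative) ≈ 0.1720
After 'fold-or-call': normaliser = 0.15·0.3119 + 0.25·0.5161 + 0.75·0.1720; P(aggressive) ≈ 0.1535, P(balanced) ≈ 0.4233, P(conservative) ≈ 0.4233

0.4233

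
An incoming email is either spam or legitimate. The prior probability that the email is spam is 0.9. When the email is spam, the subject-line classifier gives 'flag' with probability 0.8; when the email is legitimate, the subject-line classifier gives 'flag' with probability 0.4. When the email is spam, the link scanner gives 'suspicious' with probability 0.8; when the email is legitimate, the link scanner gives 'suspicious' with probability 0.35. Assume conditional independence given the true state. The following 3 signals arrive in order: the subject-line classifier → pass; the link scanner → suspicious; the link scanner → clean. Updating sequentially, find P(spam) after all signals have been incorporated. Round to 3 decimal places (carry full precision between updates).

0.678

After the subject-line classifier='pass': P(spam) = 0.2·0.9000 / (0.2·0.9000 + 0.6·0.1000) ≈ 0.7500
After the link scanner='suspicious': P(spam) = 0.8·0.7500 / (0.8·0.7500 + 0.35·0.2500) ≈ 0.8727
After the link scanner='clean': P(spam) = 0.2·0.8727 / (0.2·0.8727 + 0.65·0.1273) ≈ 0.6784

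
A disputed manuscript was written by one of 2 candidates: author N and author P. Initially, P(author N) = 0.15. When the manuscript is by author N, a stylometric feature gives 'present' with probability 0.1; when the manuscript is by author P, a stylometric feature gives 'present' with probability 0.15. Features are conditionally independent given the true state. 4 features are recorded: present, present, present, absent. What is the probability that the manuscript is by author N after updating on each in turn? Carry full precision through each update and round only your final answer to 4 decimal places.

0.0525

After 'present': P(author N) = 0.1·0.1500 / (0.1·0.1500 + 0.15·0.8500) ≈ 0.1053
After 'present': P(author N) = 0.1·0.1053 / (0.1·0.1053 + 0.15·0.8947) ≈ 0.0727
After 'present': P(author N) = 0.1·0.0727 / (0.1·0.0727 + 0.15·0.9273) ≈ 0.0497
After 'absent': P(author N) = 0.9·0.0497 / (0.9·0.0497 + 0.85·0.9503) ≈ 0.0525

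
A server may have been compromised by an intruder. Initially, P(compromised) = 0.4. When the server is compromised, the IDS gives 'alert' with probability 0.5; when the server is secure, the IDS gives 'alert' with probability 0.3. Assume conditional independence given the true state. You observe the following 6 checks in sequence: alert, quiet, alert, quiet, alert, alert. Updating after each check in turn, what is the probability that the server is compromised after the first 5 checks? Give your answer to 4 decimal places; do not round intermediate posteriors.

0.6116

After 'alert': P(compromised) = 0.5·0.4000 / (0.5·0.4000 + 0.3·0.6000) ≈ 0.5263
After 'quiet': P(compromised) = 0.5·0.5263 / (0.5·0.5263 + 0.7·0.4737) ≈ 0.4425
After 'alert': P(compromised) = 0.5·0.4425 / (0.5·0.4425 + 0.3·0.5575) ≈ 0.5695
After 'quiet': P(compromised) = 0.5·0.5695 / (0.5·0.5695 + 0.7·0.4305) ≈ 0.4858
After 'alert': P(compromised) = 0.5·0.4858 / (0.5·0.4858 + 0.3·0.5142) ≈ 0.6116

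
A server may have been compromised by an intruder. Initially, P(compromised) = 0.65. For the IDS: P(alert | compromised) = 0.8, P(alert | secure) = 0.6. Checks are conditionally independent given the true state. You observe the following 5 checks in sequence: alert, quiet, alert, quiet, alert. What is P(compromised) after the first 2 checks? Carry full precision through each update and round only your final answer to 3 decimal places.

0.553

After 'alert': P(compromised) = 0.8·0.6500 / (0.8·0.6500 + 0.6·0.3500) ≈ 0.7123
After 'quiet': P(compromised) = 0.2·0.7123 / (0.2·0.7123 + 0.4·0.2877) ≈ 0.5532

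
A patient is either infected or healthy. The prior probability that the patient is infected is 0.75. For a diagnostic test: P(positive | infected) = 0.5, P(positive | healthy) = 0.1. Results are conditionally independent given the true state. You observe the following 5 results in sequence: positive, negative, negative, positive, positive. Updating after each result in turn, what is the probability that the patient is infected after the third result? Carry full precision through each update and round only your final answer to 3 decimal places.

After 'positive': P(infected) = 0.5·0.7500 / (0.5·0.7500 + 0.1·0.2500) ≈ 0.9375
After 'negative': P(infected) = 0.5·0.9375 / (0.5·0.9375 + 0.9·0.0625) ≈ 0.8929
After 'negative': P(infected) = 0.5·0.8929 / (0.5·0.8929 + 0.9·0.1071) ≈ 0.8224

0.822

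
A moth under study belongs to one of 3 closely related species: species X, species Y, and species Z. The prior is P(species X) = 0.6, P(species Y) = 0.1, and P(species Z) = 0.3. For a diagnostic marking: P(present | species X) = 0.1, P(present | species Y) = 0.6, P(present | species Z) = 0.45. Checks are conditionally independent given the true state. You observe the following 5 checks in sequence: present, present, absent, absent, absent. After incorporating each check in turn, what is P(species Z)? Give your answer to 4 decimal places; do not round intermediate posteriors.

After 'present': normaliser = 0.1·0.6000 + 0.6·0.1000 + 0.45·0.3000; P(species X) ≈ 0.2353, P(species Y) ≈ 0.2353, P(species Z) ≈ 0.5294
After 'present': normaliser = 0.1·0.2353 + 0.6·0.2353 + 0.45·0.5294; P(species X) ≈ 0.0584, P(species Y) ≈ 0.3504, P(species Z) ≈ 0.5912
After 'absent': normaliser = 0.9·0.0584 + 0.4·0.3504 + 0.55·0.5912; P(species X) ≈ 0.1015, P(species Y) ≈ 0.2706, P(species Z) ≈ 0.6279
After 'absent': normaliser = 0.9·0.1015 + 0.4·0.2706 + 0.55·0.6279; P(species X) ≈ 0.1676, P(species Y) ≈ 0.1986, P(species Z) ≈ 0.6338
After 'absent': normaliser = 0.9·0.1676 + 0.4·0.1986 + 0.55·0.6338; P(species X) ≈ 0.2606, P(species Y) ≈ 0.1373, P(species Z) ≈ 0.6022

0.6022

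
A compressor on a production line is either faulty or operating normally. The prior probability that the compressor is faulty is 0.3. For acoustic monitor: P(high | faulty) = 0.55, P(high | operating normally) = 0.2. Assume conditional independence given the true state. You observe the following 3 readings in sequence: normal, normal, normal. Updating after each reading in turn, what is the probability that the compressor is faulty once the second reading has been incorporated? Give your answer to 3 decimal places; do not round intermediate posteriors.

Apply Bayes' rule sequentially, carrying P(faulty) forward.
After 'normal': P(faulty) = 0.45·0.3000 / (0.45·0.3000 + 0.8·0.7000) ≈ 0.1942
After 'normal': P(faulty) = 0.45·0.1942 / (0.45·0.1942 + 0.8·0.8058) ≈ 0.1194

0.119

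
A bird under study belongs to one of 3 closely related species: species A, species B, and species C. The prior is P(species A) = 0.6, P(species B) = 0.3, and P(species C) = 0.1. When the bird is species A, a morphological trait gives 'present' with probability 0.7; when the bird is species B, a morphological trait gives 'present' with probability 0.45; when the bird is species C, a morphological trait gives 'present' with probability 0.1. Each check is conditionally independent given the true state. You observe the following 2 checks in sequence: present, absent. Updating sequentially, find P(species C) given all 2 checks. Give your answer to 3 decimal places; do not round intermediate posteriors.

0.043

Apply Bayes' rule sequentially, carrying P(species C) forward.
After 'present': normaliser = 0.7·0.6000 + 0.45·0.3000 + 0.1·0.1000; P(species A) ≈ 0.7434, P(species B) ≈ 0.2389, P(species C) ≈ 0.0177
After 'absent': normaliser = 0.3·0.7434 + 0.55·0.2389 + 0.9·0.0177; P(species A) ≈ 0.6022, P(species B) ≈ 0.3548, P(species C) ≈ 0.0430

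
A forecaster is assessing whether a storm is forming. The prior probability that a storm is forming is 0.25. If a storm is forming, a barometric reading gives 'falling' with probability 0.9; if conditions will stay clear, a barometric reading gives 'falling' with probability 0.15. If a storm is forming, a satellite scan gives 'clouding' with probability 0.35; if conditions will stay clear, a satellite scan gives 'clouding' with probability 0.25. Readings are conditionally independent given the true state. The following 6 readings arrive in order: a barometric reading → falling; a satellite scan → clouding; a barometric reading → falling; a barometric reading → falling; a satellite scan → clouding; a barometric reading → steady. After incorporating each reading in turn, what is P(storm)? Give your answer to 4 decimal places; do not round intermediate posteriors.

Each posterior becomes the prior for the next update.
After a barometric reading='falling': P(storm) = 0.9·0.2500 / (0.9·0.2500 + 0.15·0.7500) ≈ 0.6667
After a satellite scan='clouding': P(storm) = 0.35·0.6667 / (0.35·0.6667 + 0.25·0.3333) ≈ 0.7368
After a barometric reading='falling': P(storm) = 0.9·0.7368 / (0.9·0.7368 + 0.15·0.2632) ≈ 0.9438
After a barometric reading='falling': P(storm) = 0.9·0.9438 / (0.9·0.9438 + 0.15·0.0562) ≈ 0.9902
After a satellite scan='clouding': P(storm) = 0.35·0.9902 / (0.35·0.9902 + 0.25·0.0098) ≈ 0.9930
After a barometric reading='steady': P(storm) = 0.1·0.9930 / (0.1·0.9930 + 0.85·0.0070) ≈ 0.9432

0.9432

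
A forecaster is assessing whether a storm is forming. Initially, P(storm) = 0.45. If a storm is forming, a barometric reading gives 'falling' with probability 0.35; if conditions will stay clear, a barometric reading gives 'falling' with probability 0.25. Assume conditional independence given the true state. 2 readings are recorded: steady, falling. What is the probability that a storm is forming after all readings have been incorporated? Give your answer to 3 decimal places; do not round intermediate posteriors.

0.498

Apply Bayes' rule sequentially, carrying P(storm) forward.
After 'steady': P(storm) = 0.65·0.4500 / (0.65·0.4500 + 0.75·0.5500) ≈ 0.4149
After 'falling': P(storm) = 0.35·0.4149 / (0.35·0.4149 + 0.25·0.5851) ≈ 0.4982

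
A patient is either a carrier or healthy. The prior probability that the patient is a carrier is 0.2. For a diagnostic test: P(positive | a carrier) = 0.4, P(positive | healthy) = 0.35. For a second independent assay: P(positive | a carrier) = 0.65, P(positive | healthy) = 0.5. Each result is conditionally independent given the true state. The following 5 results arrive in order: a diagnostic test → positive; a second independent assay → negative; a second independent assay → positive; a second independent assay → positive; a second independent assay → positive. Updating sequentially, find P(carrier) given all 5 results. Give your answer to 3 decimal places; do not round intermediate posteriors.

After a diagnostic test='positive': P(carrier) = 0.4·0.2000 / (0.4·0.2000 + 0.35·0.8000) ≈ 0.2222
After a second independent assay='negative': P(carrier) = 0.35·0.2222 / (0.35·0.2222 + 0.5·0.7778) ≈ 0.1667
After a second independent assay='positive': P(carrier) = 0.65·0.1667 / (0.65·0.1667 + 0.5·0.8333) ≈ 0.2063
After a second independent assay='positive': P(carrier) = 0.65·0.2063 / (0.65·0.2063 + 0.5·0.7937) ≈ 0.2526
After a second independent assay='positive': P(carrier) = 0.65·0.2526 / (0.65·0.2526 + 0.5·0.7474) ≈ 0.3053

0.305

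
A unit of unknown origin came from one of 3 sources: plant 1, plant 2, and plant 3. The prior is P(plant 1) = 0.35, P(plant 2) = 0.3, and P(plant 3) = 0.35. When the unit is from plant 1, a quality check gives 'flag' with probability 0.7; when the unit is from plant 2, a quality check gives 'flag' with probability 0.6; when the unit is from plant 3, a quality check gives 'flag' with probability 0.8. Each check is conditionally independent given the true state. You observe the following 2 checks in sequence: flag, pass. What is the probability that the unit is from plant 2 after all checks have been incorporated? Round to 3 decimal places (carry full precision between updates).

After 'flag': normaliser = 0.7·0.3500 + 0.6·0.3000 + 0.8·0.3500; P(plant 1) ≈ 0.3475, P(plant 2) ≈ 0.2553, P(plant 3) ≈ 0.3972
After 'pass': normaliser = 0.3·0.3475 + 0.4·0.2553 + 0.2·0.3972; P(plant 1) ≈ 0.3648, P(plant 2) ≈ 0.3573, P(plant 3) ≈ 0.2779

0.357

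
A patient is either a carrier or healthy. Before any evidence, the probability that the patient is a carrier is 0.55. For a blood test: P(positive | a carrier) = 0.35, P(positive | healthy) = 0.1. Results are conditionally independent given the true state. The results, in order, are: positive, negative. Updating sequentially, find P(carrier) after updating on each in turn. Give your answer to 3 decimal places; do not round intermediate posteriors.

Each posterior becomes the prior for the next update.
After 'positive': P(carrier) = 0.35·0.5500 / (0.35·0.5500 + 0.1·0.4500) ≈ 0.8105
After 'negative': P(carrier) = 0.65·0.8105 / (0.65·0.8105 + 0.9·0.1895) ≈ 0.7555

0.755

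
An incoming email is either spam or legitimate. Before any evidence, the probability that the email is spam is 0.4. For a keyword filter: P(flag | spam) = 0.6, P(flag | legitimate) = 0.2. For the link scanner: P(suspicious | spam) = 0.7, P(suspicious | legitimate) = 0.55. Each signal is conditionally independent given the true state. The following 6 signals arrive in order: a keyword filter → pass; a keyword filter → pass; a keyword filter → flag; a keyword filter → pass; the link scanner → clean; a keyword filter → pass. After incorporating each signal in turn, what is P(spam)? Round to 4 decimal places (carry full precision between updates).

Apply Bayes' rule sequentially, carrying P(spam) forward.
After a keyword filter='pass': P(spam) = 0.4·0.4000 / (0.4·0.4000 + 0.8·0.6000) ≈ 0.2500
After a keyword filter='pass': P(spam) = 0.4·0.2500 / (0.4·0.2500 + 0.8·0.7500) ≈ 0.1429
After a keyword filter='flag': P(spam) = 0.6·0.1429 / (0.6·0.1429 + 0.2·0.8571) ≈ 0.3333
After a keyword filter='pass': P(spam) = 0.4·0.3333 / (0.4·0.3333 + 0.8·0.6667) ≈ 0.2000
After the link scanner='clean': P(spam) = 0.3·0.2000 / (0.3·0.2000 + 0.45·0.8000) ≈ 0.1429
After a keyword filter='pass': P(spam) = 0.4·0.1429 / (0.4·0.1429 + 0.8·0.8571) ≈ 0.0769

0.0769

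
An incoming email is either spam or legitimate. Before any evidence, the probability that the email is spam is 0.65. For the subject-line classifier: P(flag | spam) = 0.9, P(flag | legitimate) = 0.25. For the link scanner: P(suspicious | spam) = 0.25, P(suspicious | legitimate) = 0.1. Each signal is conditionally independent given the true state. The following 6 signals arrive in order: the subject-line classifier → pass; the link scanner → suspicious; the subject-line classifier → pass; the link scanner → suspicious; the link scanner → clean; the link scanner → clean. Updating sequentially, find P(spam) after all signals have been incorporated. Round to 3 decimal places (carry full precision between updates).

0.125

After the subject-line classifier='pass': P(spam) = 0.1·0.6500 / (0.1·0.6500 + 0.75·0.3500) ≈ 0.1985
After the link scanner='suspicious': P(spam) = 0.25·0.1985 / (0.25·0.1985 + 0.1·0.8015) ≈ 0.3824
After the subject-line classifier='pass': P(spam) = 0.1·0.3824 / (0.1·0.3824 + 0.75·0.6176) ≈ 0.0762
After the link scanner='suspicious': P(spam) = 0.25·0.0762 / (0.25·0.0762 + 0.1·0.9238) ≈ 0.1711
After the link scanner='clean': P(spam) = 0.75·0.1711 / (0.75·0.1711 + 0.9·0.8289) ≈ 0.1467
After the link scanner='clean': P(spam) = 0.75·0.1467 / (0.75·0.1467 + 0.9·0.8533) ≈ 0.1253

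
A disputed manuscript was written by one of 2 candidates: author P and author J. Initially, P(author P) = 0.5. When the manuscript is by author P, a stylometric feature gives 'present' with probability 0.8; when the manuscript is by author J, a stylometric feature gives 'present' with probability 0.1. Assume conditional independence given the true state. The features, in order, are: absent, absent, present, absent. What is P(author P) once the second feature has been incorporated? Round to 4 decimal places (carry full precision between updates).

0.0471

Each posterior becomes the prior for the next update.
After 'absent': P(author P) = 0.2·0.5000 / (0.2·0.5000 + 0.9·0.5000) ≈ 0.1818
After 'absent': P(author P) = 0.2·0.1818 / (0.2·0.1818 + 0.9·0.8182) ≈ 0.0471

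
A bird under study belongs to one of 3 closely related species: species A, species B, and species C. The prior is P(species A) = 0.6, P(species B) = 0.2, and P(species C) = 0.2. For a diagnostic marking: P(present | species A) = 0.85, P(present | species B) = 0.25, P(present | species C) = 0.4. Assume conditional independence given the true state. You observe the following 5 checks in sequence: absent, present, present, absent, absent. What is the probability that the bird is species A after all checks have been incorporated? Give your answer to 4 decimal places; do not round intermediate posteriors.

After 'absent': normaliser = 0.15·0.6000 + 0.75·0.2000 + 0.6·0.2000; P(species A) ≈ 0.2500, P(species B) ≈ 0.4167, P(species C) ≈ 0.3333
After 'present': normaliser = 0.85·0.2500 + 0.25·0.4167 + 0.4·0.3333; P(species A) ≈ 0.4722, P(species B) ≈ 0.2315, P(species C) ≈ 0.2963
After 'present': normaliser = 0.85·0.4722 + 0.25·0.2315 + 0.4·0.2963; P(species A) ≈ 0.6947, P(species B) ≈ 0.1002, P(species C) ≈ 0.2051
After 'absent': normaliser = 0.15·0.6947 + 0.75·0.1002 + 0.6·0.2051; P(species A) ≈ 0.3446, P(species B) ≈ 0.2484, P(species C) ≈ 0.4070
After 'absent': normaliser = 0.15·0.3446 + 0.75·0.2484 + 0.6·0.4070; P(species A) ≈ 0.1072, P(species B) ≈ 0.3864, P(species C) ≈ 0.5064

0.1072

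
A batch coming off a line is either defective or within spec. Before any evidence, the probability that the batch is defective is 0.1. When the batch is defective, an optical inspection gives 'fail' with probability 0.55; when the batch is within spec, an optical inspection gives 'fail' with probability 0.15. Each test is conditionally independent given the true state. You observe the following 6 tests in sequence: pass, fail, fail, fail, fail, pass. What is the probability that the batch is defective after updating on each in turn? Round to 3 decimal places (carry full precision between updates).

Each posterior becomes the prior for the next update.
After 'pass': P(defective) = 0.45·0.1000 / (0.45·0.1000 + 0.85·0.9000) ≈ 0.0556
After 'fail': P(defective) = 0.55·0.0556 / (0.55·0.0556 + 0.15·0.9444) ≈ 0.1774
After 'fail': P(defective) = 0.55·0.1774 / (0.55·0.1774 + 0.15·0.8226) ≈ 0.4416
After 'fail': P(defective) = 0.55·0.4416 / (0.55·0.4416 + 0.15·0.5584) ≈ 0.7436
After 'fail': P(defective) = 0.55·0.7436 / (0.55·0.7436 + 0.15·0.2564) ≈ 0.9140
After 'pass': P(defective) = 0.45·0.9140 / (0.45·0.9140 + 0.85·0.0860) ≈ 0.8491

0.849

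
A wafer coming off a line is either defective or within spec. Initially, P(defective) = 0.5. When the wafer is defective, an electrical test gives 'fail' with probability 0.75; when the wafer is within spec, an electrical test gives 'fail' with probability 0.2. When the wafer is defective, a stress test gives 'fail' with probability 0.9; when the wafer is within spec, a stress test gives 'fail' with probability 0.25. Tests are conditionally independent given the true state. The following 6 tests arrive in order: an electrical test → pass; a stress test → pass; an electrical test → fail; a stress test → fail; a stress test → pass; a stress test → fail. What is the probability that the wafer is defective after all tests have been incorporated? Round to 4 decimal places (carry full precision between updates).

0.2126

After an electrical test='pass': P(defective) = 0.25·0.5000 / (0.25·0.5000 + 0.8·0.5000) ≈ 0.2381
After a stress test='pass': P(defective) = 0.1·0.2381 / (0.1·0.2381 + 0.75·0.7619) ≈ 0.0400
After an electrical test='fail': P(defective) = 0.75·0.0400 / (0.75·0.0400 + 0.2·0.9600) ≈ 0.1351
After a stress test='fail': P(defective) = 0.9·0.1351 / (0.9·0.1351 + 0.25·0.8649) ≈ 0.3600
After a stress test='pass': P(defective) = 0.1·0.3600 / (0.1·0.3600 + 0.75·0.6400) ≈ 0.0698
After a stress test='fail': P(defective) = 0.9·0.0698 / (0.9·0.0698 + 0.25·0.9302) ≈ 0.2126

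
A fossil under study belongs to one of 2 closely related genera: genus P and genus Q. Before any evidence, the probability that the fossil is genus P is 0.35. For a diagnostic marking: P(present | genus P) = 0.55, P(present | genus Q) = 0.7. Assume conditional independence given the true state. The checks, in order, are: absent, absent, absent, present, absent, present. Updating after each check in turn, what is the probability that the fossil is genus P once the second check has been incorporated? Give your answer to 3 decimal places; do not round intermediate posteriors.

0.548

After 'absent': P(genus P) = 0.45·0.3500 / (0.45·0.3500 + 0.3·0.6500) ≈ 0.4468
After 'absent': P(genus P) = 0.45·0.4468 / (0.45·0.4468 + 0.3·0.5532) ≈ 0.5478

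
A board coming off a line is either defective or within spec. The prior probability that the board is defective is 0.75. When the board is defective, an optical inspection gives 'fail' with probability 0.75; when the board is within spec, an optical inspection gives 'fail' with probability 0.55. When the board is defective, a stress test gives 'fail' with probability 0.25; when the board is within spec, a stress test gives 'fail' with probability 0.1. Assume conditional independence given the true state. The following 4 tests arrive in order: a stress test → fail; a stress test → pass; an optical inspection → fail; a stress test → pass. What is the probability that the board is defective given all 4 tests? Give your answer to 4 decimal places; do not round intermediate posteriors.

After a stress test='fail': P(defective) = 0.25·0.7500 / (0.25·0.7500 + 0.1·0.2500) ≈ 0.8824
After a stress test='pass': P(defective) = 0.75·0.8824 / (0.75·0.8824 + 0.9·0.1176) ≈ 0.8621
After an optical inspection='fail': P(defective) = 0.75·0.8621 / (0.75·0.8621 + 0.55·0.1379) ≈ 0.8950
After a stress test='pass': P(defective) = 0.75·0.8950 / (0.75·0.8950 + 0.9·0.1050) ≈ 0.8766

0.8766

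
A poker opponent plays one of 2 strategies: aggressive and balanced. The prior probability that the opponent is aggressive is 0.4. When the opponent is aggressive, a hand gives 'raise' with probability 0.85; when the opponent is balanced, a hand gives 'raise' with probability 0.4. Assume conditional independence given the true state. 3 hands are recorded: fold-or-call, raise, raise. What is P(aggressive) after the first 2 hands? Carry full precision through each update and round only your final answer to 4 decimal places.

0.2615

After 'fold-or-call': P(aggressive) = 0.15·0.4000 / (0.15·0.4000 + 0.6·0.6000) ≈ 0.1429
After 'raise': P(aggressive) = 0.85·0.1429 / (0.85·0.1429 + 0.4·0.8571) ≈ 0.2615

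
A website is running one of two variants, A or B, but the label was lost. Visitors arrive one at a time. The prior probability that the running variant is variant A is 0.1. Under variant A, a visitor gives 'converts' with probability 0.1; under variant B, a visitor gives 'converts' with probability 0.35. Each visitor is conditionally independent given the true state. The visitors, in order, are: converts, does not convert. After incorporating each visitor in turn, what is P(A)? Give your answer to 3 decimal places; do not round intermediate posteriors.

0.042

After 'converts': P(A) = 0.1·0.1000 / (0.1·0.1000 + 0.35·0.9000) ≈ 0.0308
After 'does not convert': P(A) = 0.9·0.0308 / (0.9·0.0308 + 0.65·0.9692) ≈ 0.0421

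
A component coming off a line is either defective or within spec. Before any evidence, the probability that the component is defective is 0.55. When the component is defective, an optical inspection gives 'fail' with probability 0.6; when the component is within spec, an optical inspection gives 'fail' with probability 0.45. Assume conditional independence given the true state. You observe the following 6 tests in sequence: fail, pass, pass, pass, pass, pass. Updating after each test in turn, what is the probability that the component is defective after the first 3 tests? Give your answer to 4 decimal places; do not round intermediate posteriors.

0.4629

After 'fail': P(defective) = 0.6·0.5500 / (0.6·0.5500 + 0.45·0.4500) ≈ 0.6197
After 'pass': P(defective) = 0.4·0.6197 / (0.4·0.6197 + 0.55·0.3803) ≈ 0.5424
After 'pass': P(defective) = 0.4·0.5424 / (0.4·0.5424 + 0.55·0.4576) ≈ 0.4629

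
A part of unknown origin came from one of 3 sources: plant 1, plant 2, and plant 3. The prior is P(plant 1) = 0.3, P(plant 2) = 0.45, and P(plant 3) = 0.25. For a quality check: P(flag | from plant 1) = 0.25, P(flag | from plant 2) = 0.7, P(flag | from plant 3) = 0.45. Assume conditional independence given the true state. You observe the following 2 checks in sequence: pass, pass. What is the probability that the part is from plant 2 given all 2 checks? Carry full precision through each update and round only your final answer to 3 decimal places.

0.142

After 'pass': normaliser = 0.75·0.3000 + 0.3·0.4500 + 0.55·0.2500; P(plant 1) ≈ 0.4523, P(plant 2) ≈ 0.2714, P(plant 3) ≈ 0.2764
After 'pass': normaliser = 0.75·0.4523 + 0.3·0.2714 + 0.55·0.2764; P(plant 1) ≈ 0.5924, P(plant 2) ≈ 0.1422, P(plant 3) ≈ 0.2655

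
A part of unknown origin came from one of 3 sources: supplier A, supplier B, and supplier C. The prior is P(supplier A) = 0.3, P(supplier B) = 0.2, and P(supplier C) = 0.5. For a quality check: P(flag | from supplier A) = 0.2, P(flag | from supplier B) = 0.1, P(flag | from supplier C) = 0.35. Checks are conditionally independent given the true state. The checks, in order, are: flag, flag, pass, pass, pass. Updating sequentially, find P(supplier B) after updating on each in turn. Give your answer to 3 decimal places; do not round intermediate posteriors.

Each posterior becomes the prior for the next update.
After 'flag': normaliser = 0.2·0.3000 + 0.1·0.2000 + 0.35·0.5000; P(supplier A) ≈ 0.2353, P(supplier B) ≈ 0.0784, P(supplier C) ≈ 0.6863
After 'flag': normaliser = 0.2·0.2353 + 0.1·0.0784 + 0.35·0.6863; P(supplier A) ≈ 0.1595, P(supplier B) ≈ 0.0266, P(supplier C) ≈ 0.8140
After 'pass': normaliser = 0.8·0.1595 + 0.9·0.0266 + 0.65·0.8140; P(supplier A) ≈ 0.1875, P(supplier B) ≈ 0.0351, P(supplier C) ≈ 0.7774
After 'pass': normaliser = 0.8·0.1875 + 0.9·0.0351 + 0.65·0.7774; P(supplier A) ≈ 0.2183, P(supplier B) ≈ 0.0461, P(supplier C) ≈ 0.7356
After 'pass': normaliser = 0.8·0.2183 + 0.9·0.0461 + 0.65·0.7356; P(supplier A) ≈ 0.2516, P(supplier B) ≈ 0.0597, P(supplier C) ≈ 0.6887

0.060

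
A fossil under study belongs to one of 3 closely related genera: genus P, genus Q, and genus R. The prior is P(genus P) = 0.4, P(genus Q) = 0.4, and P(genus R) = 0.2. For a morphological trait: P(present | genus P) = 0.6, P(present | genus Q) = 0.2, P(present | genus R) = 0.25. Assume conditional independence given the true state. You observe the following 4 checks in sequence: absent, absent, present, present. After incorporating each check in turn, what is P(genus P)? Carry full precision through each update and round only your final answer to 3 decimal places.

Each posterior becomes the prior for the next update.
After 'absent': normaliser = 0.4·0.4000 + 0.8·0.4000 + 0.75·0.2000; P(genus P) ≈ 0.2540, P(genus Q) ≈ 0.5079, P(genus R) ≈ 0.2381
After 'absent': normaliser = 0.4·0.2540 + 0.8·0.5079 + 0.75·0.2381; P(genus P) ≈ 0.1480, P(genus Q) ≈ 0.5919, P(genus R) ≈ 0.2601
After 'present': normaliser = 0.6·0.1480 + 0.2·0.5919 + 0.25·0.2601; P(genus P) ≈ 0.3262, P(genus Q) ≈ 0.4349, P(genus R) ≈ 0.2389
After 'present': normaliser = 0.6·0.3262 + 0.2·0.4349 + 0.25·0.2389; P(genus P) ≈ 0.5716, P(genus Q) ≈ 0.2540, P(genus R) ≈ 0.1744

0.572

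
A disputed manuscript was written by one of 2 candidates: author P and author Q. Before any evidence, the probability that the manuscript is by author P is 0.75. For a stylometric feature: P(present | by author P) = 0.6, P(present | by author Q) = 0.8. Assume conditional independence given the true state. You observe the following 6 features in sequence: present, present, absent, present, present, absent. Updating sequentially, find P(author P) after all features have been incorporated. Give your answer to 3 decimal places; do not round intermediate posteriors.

0.792

Apply Bayes' rule sequentially, carrying P(author P) forward.
After 'present': P(author P) = 0.6·0.7500 / (0.6·0.7500 + 0.8·0.2500) ≈ 0.6923
After 'present': P(author P) = 0.6·0.6923 / (0.6·0.6923 + 0.8·0.3077) ≈ 0.6279
After 'absent': P(author P) = 0.4·0.6279 / (0.4·0.6279 + 0.2·0.3721) ≈ 0.7714
After 'present': P(author P) = 0.6·0.7714 / (0.6·0.7714 + 0.8·0.2286) ≈ 0.7168
After 'present': P(author P) = 0.6·0.7168 / (0.6·0.7168 + 0.8·0.2832) ≈ 0.6550
After 'absent': P(author P) = 0.4·0.6550 / (0.4·0.6550 + 0.2·0.3450) ≈ 0.7915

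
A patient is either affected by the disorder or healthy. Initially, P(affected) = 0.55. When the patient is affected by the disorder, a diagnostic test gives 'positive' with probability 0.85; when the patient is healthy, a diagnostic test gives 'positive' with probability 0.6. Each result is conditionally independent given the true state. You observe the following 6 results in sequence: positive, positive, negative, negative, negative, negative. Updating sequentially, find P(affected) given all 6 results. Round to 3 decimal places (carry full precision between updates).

After 'positive': P(affected) = 0.85·0.5500 / (0.85·0.5500 + 0.6·0.4500) ≈ 0.6339
After 'positive': P(affected) = 0.85·0.6339 / (0.85·0.6339 + 0.6·0.3661) ≈ 0.7104
After 'negative': P(affected) = 0.15·0.7104 / (0.15·0.7104 + 0.4·0.2896) ≈ 0.4791
After 'negative': P(affected) = 0.15·0.4791 / (0.15·0.4791 + 0.4·0.5209) ≈ 0.2565
After 'negative': P(affected) = 0.15·0.2565 / (0.15·0.2565 + 0.4·0.7435) ≈ 0.1145
After 'negative': P(affected) = 0.15·0.1145 / (0.15·0.1145 + 0.4·0.8855) ≈ 0.0463

0.046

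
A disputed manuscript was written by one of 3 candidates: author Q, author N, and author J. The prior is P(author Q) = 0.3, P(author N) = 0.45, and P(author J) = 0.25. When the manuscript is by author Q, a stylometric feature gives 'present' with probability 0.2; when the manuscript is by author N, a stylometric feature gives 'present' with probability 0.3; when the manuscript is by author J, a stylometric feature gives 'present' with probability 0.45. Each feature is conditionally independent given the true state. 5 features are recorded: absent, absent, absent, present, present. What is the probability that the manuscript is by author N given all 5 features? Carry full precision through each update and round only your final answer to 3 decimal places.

After 'absent': normaliser = 0.8·0.3000 + 0.7·0.4500 + 0.55·0.2500; P(author Q) ≈ 0.3466, P(author N) ≈ 0.4549, P(author J) ≈ 0.1986
After 'absent': normaliser = 0.8·0.3466 + 0.7·0.4549 + 0.55·0.1986; P(author Q) ≈ 0.3933, P(author N) ≈ 0.4517, P(author J) ≈ 0.1549
After 'absent': normaliser = 0.8·0.3933 + 0.7·0.4517 + 0.55·0.1549; P(author Q) ≈ 0.4394, P(author N) ≈ 0.4416, P(author J) ≈ 0.1190
After 'present': normaliser = 0.2·0.4394 + 0.3·0.4416 + 0.45·0.1190; P(author Q) ≈ 0.3209, P(author N) ≈ 0.4836, P(author J) ≈ 0.1955
After 'present': normaliser = 0.2·0.3209 + 0.3·0.4836 + 0.45·0.1955; P(author Q) ≈ 0.2159, P(author N) ≈ 0.4881, P(author J) ≈ 0.2960

0.488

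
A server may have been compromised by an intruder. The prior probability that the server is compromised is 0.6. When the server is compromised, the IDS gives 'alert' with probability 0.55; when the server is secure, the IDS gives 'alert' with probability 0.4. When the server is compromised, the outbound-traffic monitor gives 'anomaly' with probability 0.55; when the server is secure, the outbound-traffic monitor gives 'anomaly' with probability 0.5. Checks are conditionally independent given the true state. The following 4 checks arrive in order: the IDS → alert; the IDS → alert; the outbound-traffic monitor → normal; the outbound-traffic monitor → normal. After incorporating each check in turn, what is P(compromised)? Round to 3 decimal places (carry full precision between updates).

0.697

After the IDS='alert': P(compromised) = 0.55·0.6000 / (0.55·0.6000 + 0.4·0.4000) ≈ 0.6735
After the IDS='alert': P(compromised) = 0.55·0.6735 / (0.55·0.6735 + 0.4·0.3265) ≈ 0.7393
After the outbound-traffic monitor='normal': P(compromised) = 0.45·0.7393 / (0.45·0.7393 + 0.5·0.2607) ≈ 0.7185
After the outbound-traffic monitor='normal': P(compromised) = 0.45·0.7185 / (0.45·0.7185 + 0.5·0.2815) ≈ 0.6967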